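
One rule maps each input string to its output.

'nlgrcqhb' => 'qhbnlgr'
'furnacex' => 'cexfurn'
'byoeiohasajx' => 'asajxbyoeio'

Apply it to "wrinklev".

levwrin

What's happening: swap the front and back halves of the string, then delete the first character.
"wrinklev" → "klevwrin" → "levwrin".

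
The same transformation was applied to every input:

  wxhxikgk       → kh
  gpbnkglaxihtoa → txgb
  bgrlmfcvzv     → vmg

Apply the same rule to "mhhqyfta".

Each output is the input with this applied: reverse the string, then keep one character in every 3, starting at position 3 (positions 3rd, 6th, 9th, ...).
So "mhhqyfta" becomes "fh".

fh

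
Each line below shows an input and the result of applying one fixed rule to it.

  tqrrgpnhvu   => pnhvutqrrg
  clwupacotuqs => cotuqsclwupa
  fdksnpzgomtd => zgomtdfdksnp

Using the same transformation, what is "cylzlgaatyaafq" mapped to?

atyaafqcylzlga

Rule — swap the front and back halves of the string.
For "cylzlgaatyaafq" the result is "atyaafqcylzlga".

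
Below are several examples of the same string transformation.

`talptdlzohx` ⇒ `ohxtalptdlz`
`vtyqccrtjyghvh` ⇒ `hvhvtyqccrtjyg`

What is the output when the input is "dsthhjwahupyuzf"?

Looking at the pairs, the operation is to move the last 3 characters to the front (rotate right by 3).
On "dsthhjwahupyuzf" that produces "uzfdsthhjwahupy".

uzfdsthhjwahupy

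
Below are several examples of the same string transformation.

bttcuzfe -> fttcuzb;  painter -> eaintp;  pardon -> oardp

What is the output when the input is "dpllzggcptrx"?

rpllzggcptd

The pattern: delete the last character, then swap the first and last characters.
On "dpllzggcptrx": the first step gives "dpllzggcptr", and the second then gives "rpllzggcptd".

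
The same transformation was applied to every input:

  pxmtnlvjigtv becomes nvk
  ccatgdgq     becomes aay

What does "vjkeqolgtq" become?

Each output is the input with this applied: shift every letter 2 places backward in the alphabet (wrapping around), then keep only the first 3 characters.
For "vjkeqolgtq", step one produces "thicomjero"; step two turns that into "thi".

thi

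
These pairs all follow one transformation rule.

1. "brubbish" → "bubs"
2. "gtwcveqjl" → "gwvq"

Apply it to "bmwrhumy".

What's happening: swap each adjacent pair of characters (1↔2, 3↔4, ...), then keep every other character starting from the second (positions 2nd, 4th, 6th, ...).
Starting from "bmwrhumy": after the first operation, "mbrwuhym"; after the second, "bwhm".

bwhm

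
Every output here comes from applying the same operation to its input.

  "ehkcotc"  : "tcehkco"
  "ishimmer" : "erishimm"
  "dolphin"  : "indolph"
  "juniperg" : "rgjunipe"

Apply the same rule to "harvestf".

tfharves

In each case the input is transformed by: move the last 2 characters to the front (rotate right by 2).
So "harvestf" becomes "tfharves".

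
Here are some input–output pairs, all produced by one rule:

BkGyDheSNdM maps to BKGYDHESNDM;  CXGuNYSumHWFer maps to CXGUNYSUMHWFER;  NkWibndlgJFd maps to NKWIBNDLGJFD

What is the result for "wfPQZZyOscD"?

WFPQZZYOSCD

The rule is to convert every letter to uppercase.
"wfPQZZyOscD" → "WFPQZZYOSCD".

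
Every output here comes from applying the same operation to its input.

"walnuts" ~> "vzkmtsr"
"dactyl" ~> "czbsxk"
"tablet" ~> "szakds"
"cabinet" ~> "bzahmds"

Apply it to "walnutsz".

Each output is the input with this applied: shift every letter 1 place backward in the alphabet (wrapping around).
So "walnutsz" becomes "vzkmtsry".

vzkmtsry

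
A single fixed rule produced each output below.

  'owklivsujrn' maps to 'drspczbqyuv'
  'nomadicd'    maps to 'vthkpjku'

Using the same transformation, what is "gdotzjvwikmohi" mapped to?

The pattern: move the first character to the end, then shift every letter 7 places forward in the alphabet (wrapping around).
So "gdotzjvwikmohi" becomes "kvagqcdprtvopn".
(Check on "owklivsujrn": → "wklivsujrno" → "drspczbqyuv" ✓)

kvagqcdprtvopn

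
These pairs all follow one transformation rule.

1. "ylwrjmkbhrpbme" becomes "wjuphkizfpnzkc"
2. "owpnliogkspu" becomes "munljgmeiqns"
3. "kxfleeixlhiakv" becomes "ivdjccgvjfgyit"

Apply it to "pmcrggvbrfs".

nkapeetzpdq

Rule — shift every letter 2 places backward in the alphabet (wrapping around).
On "pmcrggvbrfs" that produces "nkapeetzpdq".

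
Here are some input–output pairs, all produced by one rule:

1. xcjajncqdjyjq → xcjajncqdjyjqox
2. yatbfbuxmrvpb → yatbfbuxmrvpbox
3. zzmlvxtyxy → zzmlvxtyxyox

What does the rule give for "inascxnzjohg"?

In each case the input is transformed by: append "ox".
For "inascxnzjohg" the result is "inascxnzjohgox".

inascxnzjohgox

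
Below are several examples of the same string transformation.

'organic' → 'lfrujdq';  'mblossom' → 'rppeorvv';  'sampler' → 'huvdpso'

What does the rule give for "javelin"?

lqmdyho

The rule is to move the last 2 characters to the front (rotate right by 2), then shift every letter 3 places forward in the alphabet (wrapping around).
Applying both steps to "javelin": "injavel", then "lqmdyho".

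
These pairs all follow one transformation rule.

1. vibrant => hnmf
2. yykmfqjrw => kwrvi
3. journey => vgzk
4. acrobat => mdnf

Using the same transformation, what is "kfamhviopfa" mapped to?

wmtubm

The pattern: shift every letter 12 places forward in the alphabet (wrapping around), then keep every other character starting from the first (positions 1st, 3rd, 5th, ...).
Working it through for "kfamhviopfa": intermediate "wrmythuabrm", final "wmtubm".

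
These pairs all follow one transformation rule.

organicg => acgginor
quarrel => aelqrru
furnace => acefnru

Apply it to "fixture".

efirtux

In each case the input is transformed by: sort the characters into alphabetical order.
Applying that to "fixture" gives "efirtux".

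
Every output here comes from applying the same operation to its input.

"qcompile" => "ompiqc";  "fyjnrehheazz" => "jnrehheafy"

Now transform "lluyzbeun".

Each output is the input with this applied: delete the last 2 characters, then move the first 2 characters to the end (rotate left by 2).
For "lluyzbeun", step one produces "lluyzbe"; step two turns that into "uyzbell".
(Check on "fyjnrehheazz": → "fyjnrehhea" → "jnrehheafy" ✓)

uyzbell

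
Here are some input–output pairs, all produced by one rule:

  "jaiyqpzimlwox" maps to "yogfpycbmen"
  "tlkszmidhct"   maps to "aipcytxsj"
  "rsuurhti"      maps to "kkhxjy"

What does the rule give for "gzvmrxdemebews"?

What's happening: delete the first 2 characters, then shift every letter 10 places backward in the alphabet (wrapping around).
On "gzvmrxdemebews" that produces "lchntucurumi".
(Check on "tlkszmidhct": → "kszmidhct" → "aipcytxsj" ✓)

lchntucurumi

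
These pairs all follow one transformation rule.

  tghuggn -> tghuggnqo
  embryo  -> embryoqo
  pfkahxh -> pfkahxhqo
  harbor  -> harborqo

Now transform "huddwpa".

huddwpaqo

Looking at the pairs, the operation is to append "qo".
Doing the same to "huddwpa": "huddwpaqo".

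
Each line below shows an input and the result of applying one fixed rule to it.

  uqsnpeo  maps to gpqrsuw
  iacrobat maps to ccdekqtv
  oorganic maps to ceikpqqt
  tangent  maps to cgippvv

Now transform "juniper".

In each case the input is transformed by: sort the characters into alphabetical order, then shift every letter 2 places forward in the alphabet (wrapping around).
"juniper" → "gklprtw".

gklprtw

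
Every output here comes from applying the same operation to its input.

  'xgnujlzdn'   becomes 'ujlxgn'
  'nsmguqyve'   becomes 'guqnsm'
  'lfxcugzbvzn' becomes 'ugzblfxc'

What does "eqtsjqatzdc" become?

The rule is to delete the last 3 characters, then swap the front and back halves of the string.
Applying both steps to "eqtsjqatzdc": "eqtsjqat", then "jqateqts".

jqateqts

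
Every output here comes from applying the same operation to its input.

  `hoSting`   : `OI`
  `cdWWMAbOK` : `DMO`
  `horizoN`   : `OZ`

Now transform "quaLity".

UI

The pattern: keep one character in every 3, starting at position 2 (positions 2nd, 5th, 8th, ...), then convert every letter to uppercase.
On "quaLity": the first step gives "ui", and the second then gives "UI".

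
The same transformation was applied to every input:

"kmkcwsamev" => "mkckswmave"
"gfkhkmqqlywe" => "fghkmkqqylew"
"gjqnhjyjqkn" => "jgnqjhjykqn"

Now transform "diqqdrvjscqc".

idqqrdjvcscq

The transformation: swap each adjacent pair of characters (1↔2, 3↔4, ...).
So "diqqdrvjscqc" becomes "idqqrdjvcscq".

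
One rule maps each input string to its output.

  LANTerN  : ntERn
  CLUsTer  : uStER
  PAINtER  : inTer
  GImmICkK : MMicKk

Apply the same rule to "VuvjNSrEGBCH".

VJnsRegbch

Rule — delete the first 2 characters, then flip the case of every letter.
"VuvjNSrEGBCH" → "vjNSrEGBCH" → "VJnsRegbch".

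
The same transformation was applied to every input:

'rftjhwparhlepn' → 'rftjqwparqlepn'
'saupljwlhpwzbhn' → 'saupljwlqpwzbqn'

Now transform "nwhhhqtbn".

nwqqqqtbn

Looking at the pairs, the operation is to replace every "h" with "q".
"nwhhhqtbn" → "nwqqqqtbn".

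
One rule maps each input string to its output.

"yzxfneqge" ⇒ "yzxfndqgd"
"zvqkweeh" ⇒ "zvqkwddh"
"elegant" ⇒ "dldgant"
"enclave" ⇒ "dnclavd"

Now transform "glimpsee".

Looking at the pairs, the operation is to replace every "e" with "d".
On "glimpsee" that produces "glimpsdd".

glimpsdd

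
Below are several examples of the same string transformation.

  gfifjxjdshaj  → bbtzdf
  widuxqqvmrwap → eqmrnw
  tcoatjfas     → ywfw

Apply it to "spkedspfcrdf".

The rule is to keep every other character starting from the second (positions 2nd, 4th, 6th, ...), then shift every letter 4 places backward in the alphabet (wrapping around).
Starting from "spkedspfcrdf": after the first operation, "pesfrf"; after the second, "laobnb".

laobnb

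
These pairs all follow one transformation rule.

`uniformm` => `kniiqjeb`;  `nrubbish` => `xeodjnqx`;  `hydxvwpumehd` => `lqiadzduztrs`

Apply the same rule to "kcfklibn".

The rule is to shift every letter 4 places backward in the alphabet (wrapping around), then swap the front and back halves of the string.
On "kcfklibn" that produces "hexjgybg".
(Check on "nrubbish": → "jnqxxeod" → "xeodjnqx" ✓)

hexjgybg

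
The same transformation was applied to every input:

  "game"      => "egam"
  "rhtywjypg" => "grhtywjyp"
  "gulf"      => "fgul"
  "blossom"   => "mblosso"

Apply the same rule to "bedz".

The transformation: move the last character to the front.
Doing the same to "bedz": "zbed".

zbed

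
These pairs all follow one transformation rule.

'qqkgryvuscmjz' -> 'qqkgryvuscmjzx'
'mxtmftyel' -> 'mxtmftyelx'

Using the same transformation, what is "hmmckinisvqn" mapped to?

hmmckinisvqnx

The transformation: append "x".
For "hmmckinisvqn" the result is "hmmckinisvqnx".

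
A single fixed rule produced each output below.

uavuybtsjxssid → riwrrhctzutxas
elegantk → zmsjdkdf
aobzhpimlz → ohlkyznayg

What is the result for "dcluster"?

rsdqcbkt

The pattern: shift every letter 1 place backward in the alphabet (wrapping around), then swap the front and back halves of the string.
"dcluster" → "cbktrsdq" → "rsdqcbkt".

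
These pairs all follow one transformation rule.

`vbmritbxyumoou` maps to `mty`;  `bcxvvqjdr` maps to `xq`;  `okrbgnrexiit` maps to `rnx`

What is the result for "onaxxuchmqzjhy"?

In each case the input is transformed by: keep one character in every 3, starting at position 3 (positions 3rd, 6th, 9th, ...), then delete the last character.
Applying both steps to "onaxxuchmqzjhy": "aumj", then "aum".

aum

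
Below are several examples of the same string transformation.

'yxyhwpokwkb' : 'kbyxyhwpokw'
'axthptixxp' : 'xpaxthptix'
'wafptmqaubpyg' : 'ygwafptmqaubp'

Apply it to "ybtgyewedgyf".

Looking at the pairs, the operation is to move the last 2 characters to the front (rotate right by 2).
On "ybtgyewedgyf" that produces "yfybtgyewedg".

yfybtgyewedg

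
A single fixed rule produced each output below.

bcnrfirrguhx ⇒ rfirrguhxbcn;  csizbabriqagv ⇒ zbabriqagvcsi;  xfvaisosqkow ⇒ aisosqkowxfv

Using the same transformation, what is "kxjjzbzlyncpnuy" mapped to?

jzbzlyncpnuykxj

Each output is the input with this applied: move the first 3 characters to the end (rotate left by 3).
So "kxjjzbzlyncpnuy" becomes "jzbzlyncpnuykxj".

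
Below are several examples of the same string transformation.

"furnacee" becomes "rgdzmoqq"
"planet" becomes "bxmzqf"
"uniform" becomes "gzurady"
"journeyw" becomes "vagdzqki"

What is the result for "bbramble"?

The transformation: shift every letter 12 places forward in the alphabet (wrapping around).
So "bbramble" becomes "nndmynxq".

nndmynxq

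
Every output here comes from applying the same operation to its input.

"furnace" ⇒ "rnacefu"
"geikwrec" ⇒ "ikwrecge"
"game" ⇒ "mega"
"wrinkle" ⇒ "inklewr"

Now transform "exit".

itex

The transformation: move the first 2 characters to the end (rotate left by 2).
"exit" → "itex".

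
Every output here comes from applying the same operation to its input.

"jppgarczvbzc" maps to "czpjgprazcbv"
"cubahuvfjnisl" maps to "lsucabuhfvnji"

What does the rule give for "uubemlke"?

ekuueblm

In each case the input is transformed by: move the last 2 characters to the front (rotate right by 2), then swap each adjacent pair of characters (1↔2, 3↔4, ...).
Working it through for "uubemlke": intermediate "keuubeml", final "ekuueblm".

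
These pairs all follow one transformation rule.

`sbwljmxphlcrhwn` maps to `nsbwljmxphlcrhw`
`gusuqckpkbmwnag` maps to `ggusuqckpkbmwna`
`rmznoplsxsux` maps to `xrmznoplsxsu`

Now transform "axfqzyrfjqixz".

zaxfqzyrfjqix

Each output is the input with this applied: move the last character to the front.
For "axfqzyrfjqixz" the result is "zaxfqzyrfjqix".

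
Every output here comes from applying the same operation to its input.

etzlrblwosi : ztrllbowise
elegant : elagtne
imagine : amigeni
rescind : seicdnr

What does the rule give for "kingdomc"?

nidgmokc

What's happening: move the first character to the end, then swap each adjacent pair of characters (1↔2, 3↔4, ...).
Starting from "kingdomc": after the first operation, "ingdomck"; after the second, "nidgmokc".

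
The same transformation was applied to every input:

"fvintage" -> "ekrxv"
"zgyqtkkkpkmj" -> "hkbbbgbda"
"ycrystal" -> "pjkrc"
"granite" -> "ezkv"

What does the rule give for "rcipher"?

gyvi

Each output is the input with this applied: delete the first 3 characters, then shift every letter 9 places backward in the alphabet (wrapping around).
For "rcipher", step one produces "pher"; step two turns that into "gyvi".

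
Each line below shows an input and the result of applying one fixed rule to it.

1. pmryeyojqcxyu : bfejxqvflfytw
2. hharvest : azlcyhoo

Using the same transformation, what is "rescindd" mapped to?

kkupjzly

Each output is the input with this applied: shift every letter 7 places forward in the alphabet (wrapping around), then reverse the string.
For "rescindd", step one produces "ylzjpukk"; step two turns that into "kkupjzly".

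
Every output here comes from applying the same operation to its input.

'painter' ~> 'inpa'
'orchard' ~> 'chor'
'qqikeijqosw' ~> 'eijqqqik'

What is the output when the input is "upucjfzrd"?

cjfupu

The transformation: delete the last 3 characters, then swap the front and back halves of the string.
For "upucjfzrd", step one produces "upucjf"; step two turns that into "cjfupu".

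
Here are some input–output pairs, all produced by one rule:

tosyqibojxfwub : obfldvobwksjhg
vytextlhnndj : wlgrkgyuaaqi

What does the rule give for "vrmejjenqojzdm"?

The rule is to swap the first and last characters, then shift every letter 13 places forward in the alphabet (wrapping around) — i.e. ROT13.
Starting from "vrmejjenqojzdm": after the first operation, "mrmejjenqojzdv"; after the second, "zezrwwradbwmqi".
(Check on "vytextlhnndj": → "jytextlhnndv" → "wlgrkgyuaaqi" ✓)

zezrwwradbwmqi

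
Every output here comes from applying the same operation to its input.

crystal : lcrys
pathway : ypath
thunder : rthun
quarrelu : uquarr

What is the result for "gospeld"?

dgosp

The rule is to move the last 3 characters to the front (rotate right by 3), then delete the first 2 characters.
Working it through for "gospeld": intermediate "eldgosp", final "dgosp".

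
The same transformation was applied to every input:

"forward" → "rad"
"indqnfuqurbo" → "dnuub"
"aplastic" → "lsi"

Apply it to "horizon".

What's happening: delete the first character, then keep every other character starting from the second (positions 2nd, 4th, 6th, ...).
On "horizon": the first step gives "orizon", and the second then gives "rzn".
(Check on "aplastic": → "plastic" → "lsi" ✓)

rzn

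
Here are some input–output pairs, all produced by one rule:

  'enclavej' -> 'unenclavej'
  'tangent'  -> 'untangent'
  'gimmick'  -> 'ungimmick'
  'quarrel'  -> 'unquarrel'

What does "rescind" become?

unrescind

The pattern: prepend "un".
So "rescind" becomes "unrescind".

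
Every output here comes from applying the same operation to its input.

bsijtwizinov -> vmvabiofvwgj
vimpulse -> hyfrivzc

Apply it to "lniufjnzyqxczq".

Looking at the pairs, the operation is to swap the front and back halves of the string, then shift every letter 13 places forward in the alphabet (wrapping around) — i.e. ROT13.
For "lniufjnzyqxczq", step one produces "zyqxczqlniufjn"; step two turns that into "mldkpmdyavhswa".
(Check on "vimpulse": → "ulsevimp" → "hyfrivzc" ✓)

mldkpmdyavhswa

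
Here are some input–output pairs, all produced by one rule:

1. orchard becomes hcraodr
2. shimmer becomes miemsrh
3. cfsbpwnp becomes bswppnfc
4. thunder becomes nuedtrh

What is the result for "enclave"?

lcvaeen

Each output is the input with this applied: move the first 2 characters to the end (rotate left by 2), then swap each adjacent pair of characters (1↔2, 3↔4, ...).
For "enclave", step one produces "claveen"; step two turns that into "lcvaeen".
(Check on "thunder": → "underth" → "nuedtrh" ✓)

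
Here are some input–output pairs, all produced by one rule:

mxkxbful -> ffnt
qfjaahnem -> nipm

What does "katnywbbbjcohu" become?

ivejrwc

Each output is the input with this applied: shift every letter 8 places forward in the alphabet (wrapping around), then keep every other character starting from the second (positions 2nd, 4th, 6th, ...).
For "katnywbbbjcohu", step one produces "sibvgejjjrkwpc"; step two turns that into "ivejrwc".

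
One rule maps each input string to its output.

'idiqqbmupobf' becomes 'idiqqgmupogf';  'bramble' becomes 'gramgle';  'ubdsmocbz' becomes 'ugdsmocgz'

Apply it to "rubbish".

Looking at the pairs, the operation is to replace every "b" with "g".
Applying that to "rubbish" gives "ruggish".

ruggish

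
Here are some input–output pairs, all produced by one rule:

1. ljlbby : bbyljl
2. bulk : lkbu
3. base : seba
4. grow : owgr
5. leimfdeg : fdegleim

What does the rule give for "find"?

Rule — swap the front and back halves of the string.
So "find" becomes "ndfi".

ndfi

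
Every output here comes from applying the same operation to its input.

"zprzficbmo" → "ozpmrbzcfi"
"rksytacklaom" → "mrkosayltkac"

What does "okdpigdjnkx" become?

xokkdnpjidg

The transformation: swap the first and last characters, then take characters alternately from the front and the back (1st, last, 2nd, 2nd-last, ...).
"okdpigdjnkx" → "xkdpigdjnko" → "xokkdnpjidg".
(Check on "rksytacklaom": → "mksytacklaor" → "mrkosayltkac" ✓)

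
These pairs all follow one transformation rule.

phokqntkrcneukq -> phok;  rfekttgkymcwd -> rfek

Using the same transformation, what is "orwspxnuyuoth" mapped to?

Rule — keep only the first 4 characters.
"orwspxnuyuoth" → "orws".

orws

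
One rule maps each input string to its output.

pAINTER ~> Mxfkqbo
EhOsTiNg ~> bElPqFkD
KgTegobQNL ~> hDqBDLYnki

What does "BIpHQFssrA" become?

Looking at the pairs, the operation is to shift every letter 3 places backward in the alphabet (wrapping around), then flip the case of every letter.
Applying that to "BIpHQFssrA" gives "yfMencPPOx".

yfMencPPOx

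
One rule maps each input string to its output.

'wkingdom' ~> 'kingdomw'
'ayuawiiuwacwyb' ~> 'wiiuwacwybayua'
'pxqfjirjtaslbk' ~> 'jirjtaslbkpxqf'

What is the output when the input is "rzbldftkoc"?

The rule is to swap the front and back halves of the string, then move the last 3 characters to the front (rotate right by 3).
Applying both steps to "rzbldftkoc": "ftkocrzbld", then "bldftkocrz".

bldftkocrz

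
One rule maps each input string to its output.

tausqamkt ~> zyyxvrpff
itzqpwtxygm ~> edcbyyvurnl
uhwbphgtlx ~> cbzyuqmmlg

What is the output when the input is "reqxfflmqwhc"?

What's happening: sort the characters into reverse alphabetical order, then shift every letter 5 places forward in the alphabet (wrapping around).
"reqxfflmqwhc" → "xwrqqmlhffec" → "cbwvvrqmkkjh".
(Check on "uhwbphgtlx": → "xwutplhhgb" → "cbzyuqmmlg" ✓)

cbwvvrqmkkjh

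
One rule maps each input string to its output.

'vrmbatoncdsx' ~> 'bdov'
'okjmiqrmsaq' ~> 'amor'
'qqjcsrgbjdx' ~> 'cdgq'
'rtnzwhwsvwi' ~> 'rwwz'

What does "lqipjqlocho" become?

hllp

The transformation: keep one character in every 3, starting at position 1 (positions 1st, 4th, 7th, ...), then sort the characters into alphabetical order.
Starting from "lqipjqlocho": after the first operation, "lplh"; after the second, "hllp".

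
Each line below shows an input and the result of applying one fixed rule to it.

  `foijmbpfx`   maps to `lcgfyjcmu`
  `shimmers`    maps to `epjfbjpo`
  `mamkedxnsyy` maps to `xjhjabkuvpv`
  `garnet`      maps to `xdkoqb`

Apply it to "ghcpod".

In each case the input is transformed by: shift every letter 3 places backward in the alphabet (wrapping around), then swap each adjacent pair of characters (1↔2, 3↔4, ...).
Working it through for "ghcpod": intermediate "dezmla", final "edmzal".
(Check on "mamkedxnsyy": → "jxjhbaukpvv" → "xjhjabkuvpv" ✓)

edmzal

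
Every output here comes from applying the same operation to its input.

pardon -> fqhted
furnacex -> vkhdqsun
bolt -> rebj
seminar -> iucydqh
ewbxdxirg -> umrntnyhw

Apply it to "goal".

weqb

The rule is to shift every letter 10 places backward in the alphabet (wrapping around).
For "goal" the result is "weqb".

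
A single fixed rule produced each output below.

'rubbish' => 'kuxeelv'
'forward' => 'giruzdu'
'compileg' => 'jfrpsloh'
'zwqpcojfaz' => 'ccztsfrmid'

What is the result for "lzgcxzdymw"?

zocjfacgbp

The pattern: shift every letter 3 places forward in the alphabet (wrapping around), then move the last character to the front.
Applying that to "lzgcxzdymw" gives "zocjfacgbp".
(Check on "compileg": → "frpslohj" → "jfrpsloh" ✓)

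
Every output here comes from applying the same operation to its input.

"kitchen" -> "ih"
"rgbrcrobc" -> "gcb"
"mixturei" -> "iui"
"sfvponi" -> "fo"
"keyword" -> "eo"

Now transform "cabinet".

Rule — keep one character in every 3, starting at position 2 (positions 2nd, 5th, 8th, ...).
Doing the same to "cabinet": "an".

an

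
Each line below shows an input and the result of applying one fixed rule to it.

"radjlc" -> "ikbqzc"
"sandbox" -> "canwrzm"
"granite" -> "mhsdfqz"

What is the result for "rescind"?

The pattern: move the first 3 characters to the end (rotate left by 3), then shift every letter 1 place backward in the alphabet (wrapping around).
Working it through for "rescind": intermediate "cindres", final "bhmcqdr".
(Check on "granite": → "nitegra" → "mhsdfqz" ✓)

bhmcqdr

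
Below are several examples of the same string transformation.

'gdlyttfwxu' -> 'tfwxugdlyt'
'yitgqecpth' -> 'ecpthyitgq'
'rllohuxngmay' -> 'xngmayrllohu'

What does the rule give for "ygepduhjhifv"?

The transformation: swap the front and back halves of the string.
"ygepduhjhifv" → "hjhifvygepdu".

hjhifvygepdu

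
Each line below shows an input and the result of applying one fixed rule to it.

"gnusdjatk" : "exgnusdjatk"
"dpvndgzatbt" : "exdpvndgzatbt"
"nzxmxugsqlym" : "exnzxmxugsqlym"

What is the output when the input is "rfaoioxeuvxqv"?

exrfaoioxeuvxqv

What's happening: prepend "ex".
So "rfaoioxeuvxqv" becomes "exrfaoioxeuvxqv".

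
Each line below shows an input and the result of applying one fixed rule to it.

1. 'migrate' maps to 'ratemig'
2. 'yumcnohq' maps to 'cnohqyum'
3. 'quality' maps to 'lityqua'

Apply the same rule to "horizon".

Each output is the input with this applied: move the first 3 characters to the end (rotate left by 3).
So "horizon" becomes "izonhor".

izonhor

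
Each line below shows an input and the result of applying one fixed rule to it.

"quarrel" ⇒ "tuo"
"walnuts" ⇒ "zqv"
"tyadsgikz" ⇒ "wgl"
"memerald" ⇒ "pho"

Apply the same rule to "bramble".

eph

Rule — shift every letter 3 places forward in the alphabet (wrapping around), then keep one character in every 3, starting at position 1 (positions 1st, 4th, 7th, ...).
Working it through for "bramble": intermediate "eudpeoh", final "eph".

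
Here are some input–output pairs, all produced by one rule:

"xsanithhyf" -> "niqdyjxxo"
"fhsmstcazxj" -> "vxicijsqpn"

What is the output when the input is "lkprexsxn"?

The rule is to shift every letter 10 places backward in the alphabet (wrapping around), then delete the last character.
"lkprexsxn" → "bafhunind" → "bafhunin".

bafhunin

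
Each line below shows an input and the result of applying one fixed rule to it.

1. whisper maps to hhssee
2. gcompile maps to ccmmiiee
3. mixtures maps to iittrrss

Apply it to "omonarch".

mmnnrrhh

The transformation: keep every other character starting from the second (positions 2nd, 4th, 6th, ...), then double every character.
Applying both steps to "omonarch": "mnrh", then "mmnnrrhh".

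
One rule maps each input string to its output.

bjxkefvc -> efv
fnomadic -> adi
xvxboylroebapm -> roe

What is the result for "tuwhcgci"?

cgc

Looking at the pairs, the operation is to swap the front and back halves of the string, then keep only the first 3 characters.
For "tuwhcgci", step one produces "cgcituwh"; step two turns that into "cgc".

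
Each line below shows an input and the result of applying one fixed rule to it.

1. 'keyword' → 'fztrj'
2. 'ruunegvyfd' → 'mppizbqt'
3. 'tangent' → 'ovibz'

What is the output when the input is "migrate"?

Each output is the input with this applied: shift every letter 5 places backward in the alphabet (wrapping around), then delete the last 2 characters.
"migrate" → "hdbmvoz" → "hdbmv".

hdbmv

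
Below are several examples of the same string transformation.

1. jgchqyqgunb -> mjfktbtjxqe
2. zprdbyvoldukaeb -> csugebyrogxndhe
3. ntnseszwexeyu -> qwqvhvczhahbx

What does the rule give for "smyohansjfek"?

vpbrkdqvmihn

The pattern: shift every letter 3 places forward in the alphabet (wrapping around).
So "smyohansjfek" becomes "vpbrkdqvmihn".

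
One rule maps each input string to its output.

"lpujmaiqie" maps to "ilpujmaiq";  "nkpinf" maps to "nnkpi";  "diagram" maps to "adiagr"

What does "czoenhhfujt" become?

jczoenhhfu

The pattern: delete the last character, then move the last character to the front.
Starting from "czoenhhfujt": after the first operation, "czoenhhfuj"; after the second, "jczoenhhfu".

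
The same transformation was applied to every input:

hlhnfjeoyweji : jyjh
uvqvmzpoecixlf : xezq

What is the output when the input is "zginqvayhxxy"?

The rule is to keep one character in every 3, starting at position 3 (positions 3rd, 6th, 9th, ...), then reverse the string.
Doing the same to "zginqvayhxxy": "yhvi".
(Check on "hlhnfjeoyweji": → "hjyj" → "jyjh" ✓)

yhvi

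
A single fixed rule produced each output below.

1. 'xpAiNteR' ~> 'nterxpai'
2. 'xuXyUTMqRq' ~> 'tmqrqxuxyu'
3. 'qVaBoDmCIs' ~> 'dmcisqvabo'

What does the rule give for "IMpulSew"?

The transformation: swap the front and back halves of the string, then convert every letter to lowercase.
Applying both steps to "IMpulSew": "lSewIMpu", then "lsewimpu".

lsewimpu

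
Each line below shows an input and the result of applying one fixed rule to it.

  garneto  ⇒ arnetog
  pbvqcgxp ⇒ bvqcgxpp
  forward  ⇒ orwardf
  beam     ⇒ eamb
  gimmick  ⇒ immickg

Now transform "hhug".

hugh

Rule — move the first character to the end.
So "hhug" becomes "hugh".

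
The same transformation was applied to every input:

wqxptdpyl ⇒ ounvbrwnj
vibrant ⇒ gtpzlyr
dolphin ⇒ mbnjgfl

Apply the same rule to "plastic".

jnqygra

What's happening: swap each adjacent pair of characters (1↔2, 3↔4, ...), then shift every letter 2 places backward in the alphabet (wrapping around).
Starting from "plastic": after the first operation, "lpsaitc"; after the second, "jnqygra".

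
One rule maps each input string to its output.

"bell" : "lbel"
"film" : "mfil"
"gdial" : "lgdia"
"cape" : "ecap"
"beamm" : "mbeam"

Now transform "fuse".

efus

Each output is the input with this applied: move the last character to the front.
Applying that to "fuse" gives "efus".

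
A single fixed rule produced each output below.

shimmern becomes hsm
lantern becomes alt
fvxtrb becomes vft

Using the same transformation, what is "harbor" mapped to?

Rule — swap each adjacent pair of characters (1↔2, 3↔4, ...), then keep only the first 3 characters.
"harbor" → "ahbrro" → "ahb".

ahb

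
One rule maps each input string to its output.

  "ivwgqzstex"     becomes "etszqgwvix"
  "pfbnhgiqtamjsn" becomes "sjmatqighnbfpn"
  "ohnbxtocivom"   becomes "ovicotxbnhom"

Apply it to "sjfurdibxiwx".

wixbidrufjsx

Rule — reverse the string, then move the first character to the end.
On "sjfurdibxiwx": the first step gives "xwixbidrufjs", and the second then gives "wixbidrufjsx".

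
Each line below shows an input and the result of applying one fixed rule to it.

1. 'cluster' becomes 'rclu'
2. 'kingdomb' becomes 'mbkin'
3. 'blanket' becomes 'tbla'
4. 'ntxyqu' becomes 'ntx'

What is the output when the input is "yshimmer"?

The transformation: move the first 3 characters to the end (rotate left by 3), then delete the first 3 characters.
So "yshimmer" becomes "erysh".
(Check on "ntxyqu": → "yquntx" → "ntx" ✓)

erysh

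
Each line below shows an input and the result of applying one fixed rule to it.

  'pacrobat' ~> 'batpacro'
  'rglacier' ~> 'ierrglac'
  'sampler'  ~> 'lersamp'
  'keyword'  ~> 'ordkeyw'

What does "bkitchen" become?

The pattern: move the last 3 characters to the front (rotate right by 3).
Doing the same to "bkitchen": "henbkitc".

henbkitc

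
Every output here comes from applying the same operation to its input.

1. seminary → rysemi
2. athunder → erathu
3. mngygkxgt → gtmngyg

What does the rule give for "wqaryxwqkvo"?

vowqaryxw

Each output is the input with this applied: move the last 2 characters to the front (rotate right by 2), then delete the last 2 characters.
Applying both steps to "wqaryxwqkvo": "vowqaryxwqk", then "vowqaryxw".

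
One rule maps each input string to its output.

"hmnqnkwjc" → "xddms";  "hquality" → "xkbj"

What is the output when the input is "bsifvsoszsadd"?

Looking at the pairs, the operation is to keep every other character starting from the first (positions 1st, 3rd, 5th, ...), then shift every letter 10 places backward in the alphabet (wrapping around).
Applying both steps to "bsifvsoszsadd": "bivozad", then "rylepqt".

rylepqt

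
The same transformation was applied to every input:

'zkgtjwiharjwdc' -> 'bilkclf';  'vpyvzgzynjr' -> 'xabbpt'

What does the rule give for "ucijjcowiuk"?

Rule — shift every letter 2 places forward in the alphabet (wrapping around), then keep every other character starting from the first (positions 1st, 3rd, 5th, ...).
"ucijjcowiuk" → "weklleqykwm" → "wklqkm".
(Check on "vpyvzgzynjr": → "xraxbibaplt" → "xabbpt" ✓)

wklqkm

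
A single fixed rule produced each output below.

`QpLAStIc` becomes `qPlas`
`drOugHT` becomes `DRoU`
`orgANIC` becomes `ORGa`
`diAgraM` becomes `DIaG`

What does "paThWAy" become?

PAtH

Each output is the input with this applied: flip the case of every letter, then delete the last 3 characters.
"paThWAy" → "PAtHwaY" → "PAtH".
(Check on "diAgraM": → "DIaGRAm" → "DIaG" ✓)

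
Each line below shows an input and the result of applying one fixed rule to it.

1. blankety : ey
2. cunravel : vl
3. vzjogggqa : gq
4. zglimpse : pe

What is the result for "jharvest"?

The transformation: keep every other character starting from the second (positions 2nd, 4th, 6th, ...), then delete the first 2 characters.
Working it through for "jharvest": intermediate "hret", final "et".

et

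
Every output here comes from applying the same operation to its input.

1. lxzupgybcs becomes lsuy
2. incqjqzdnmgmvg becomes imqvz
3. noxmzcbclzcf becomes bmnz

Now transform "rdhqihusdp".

Rule — keep one character in every 3, starting at position 1 (positions 1st, 4th, 7th, ...), then sort the characters into alphabetical order.
For "rdhqihusdp" the result is "pqru".

pqru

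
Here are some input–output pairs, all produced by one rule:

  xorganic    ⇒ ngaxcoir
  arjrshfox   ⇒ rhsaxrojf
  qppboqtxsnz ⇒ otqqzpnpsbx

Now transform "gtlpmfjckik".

mjfgktilkpc

Looking at the pairs, the operation is to take characters alternately from the front and the back (1st, last, 2nd, 2nd-last, ...), then move the last 3 characters to the front (rotate right by 3).
Applying both steps to "gtlpmfjckik": "gktilkpcmjf", then "mjfgktilkpc".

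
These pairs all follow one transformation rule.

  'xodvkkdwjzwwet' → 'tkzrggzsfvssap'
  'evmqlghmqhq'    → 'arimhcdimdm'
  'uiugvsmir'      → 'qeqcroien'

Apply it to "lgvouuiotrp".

Rule — shift every letter 4 places backward in the alphabet (wrapping around).
Doing the same to "lgvouuiotrp": "hcrkqqekpnl".

hcrkqqekpnl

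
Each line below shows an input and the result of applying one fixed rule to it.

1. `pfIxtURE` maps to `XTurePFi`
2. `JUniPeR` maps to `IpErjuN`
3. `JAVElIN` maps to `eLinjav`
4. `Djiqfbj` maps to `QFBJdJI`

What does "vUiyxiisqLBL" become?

Looking at the pairs, the operation is to move the first 3 characters to the end (rotate left by 3), then flip the case of every letter.
Starting from "vUiyxiisqLBL": after the first operation, "yxiisqLBLvUi"; after the second, "YXIISQlblVuI".

YXIISQlblVuI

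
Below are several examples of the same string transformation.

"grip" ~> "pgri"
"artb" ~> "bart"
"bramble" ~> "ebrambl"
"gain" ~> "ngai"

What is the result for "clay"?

ycla

The transformation: move the last character to the front.
On "clay" that produces "ycla".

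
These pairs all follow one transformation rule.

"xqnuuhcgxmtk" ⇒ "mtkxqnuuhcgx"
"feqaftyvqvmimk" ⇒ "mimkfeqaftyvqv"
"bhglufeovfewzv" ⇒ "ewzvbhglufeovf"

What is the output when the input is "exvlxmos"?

sexvlxmo

In each case the input is transformed by: swap the front and back halves of the string, then move the first 3 characters to the end (rotate left by 3).
On "exvlxmos": the first step gives "xmosexvl", and the second then gives "sexvlxmo".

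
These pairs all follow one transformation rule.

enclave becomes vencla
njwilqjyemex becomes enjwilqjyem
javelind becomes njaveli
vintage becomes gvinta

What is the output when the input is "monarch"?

cmonar

Rule — delete the last character, then move the last character to the front.
For "monarch", step one produces "monarc"; step two turns that into "cmonar".
(Check on "enclave": → "enclav" → "vencla" ✓)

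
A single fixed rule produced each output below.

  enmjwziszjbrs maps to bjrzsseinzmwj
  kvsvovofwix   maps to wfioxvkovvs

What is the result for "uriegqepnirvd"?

Looking at the pairs, the operation is to move the last 3 characters to the front (rotate right by 3), then take characters alternately from the front and the back (1st, last, 2nd, 2nd-last, ...).
Working it through for "uriegqepnirvd": intermediate "rvduriegqepni", final "rivndpuerqige".

rivndpuerqige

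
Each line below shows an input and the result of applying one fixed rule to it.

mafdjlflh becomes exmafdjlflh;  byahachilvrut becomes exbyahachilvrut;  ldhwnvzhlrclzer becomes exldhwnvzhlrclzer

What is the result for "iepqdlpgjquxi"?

exiepqdlpgjquxi

The rule is to prepend "ex".
For "iepqdlpgjquxi" the result is "exiepqdlpgjquxi".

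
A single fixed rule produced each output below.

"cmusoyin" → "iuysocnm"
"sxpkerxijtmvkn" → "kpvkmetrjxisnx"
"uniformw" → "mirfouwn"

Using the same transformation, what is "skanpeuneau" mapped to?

In each case the input is transformed by: take characters alternately from the front and the back (1st, last, 2nd, 2nd-last, ...), then move the first 3 characters to the end (rotate left by 3).
On "skanpeuneau": the first step gives "sukaaennpue", and the second then gives "aaennpuesuk".

aaennpuesuk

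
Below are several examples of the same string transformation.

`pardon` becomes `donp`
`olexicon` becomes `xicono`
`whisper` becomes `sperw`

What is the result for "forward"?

wardf

The rule is to move the first character to the end, then delete the first 2 characters.
Starting from "forward": after the first operation, "orwardf"; after the second, "wardf".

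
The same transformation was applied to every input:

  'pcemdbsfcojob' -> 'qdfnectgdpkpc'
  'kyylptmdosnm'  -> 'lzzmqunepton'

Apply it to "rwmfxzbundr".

sxngyacvoes

The pattern: shift every letter 1 place forward in the alphabet (wrapping around).
So "rwmfxzbundr" becomes "sxngyacvoes".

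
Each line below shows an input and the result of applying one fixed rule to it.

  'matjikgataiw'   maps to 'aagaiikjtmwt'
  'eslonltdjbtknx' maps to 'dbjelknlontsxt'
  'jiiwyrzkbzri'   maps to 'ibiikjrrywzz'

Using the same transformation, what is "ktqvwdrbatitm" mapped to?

Each output is the input with this applied: sort the characters into alphabetical order, then swap each adjacent pair of characters (1↔2, 3↔4, ...).
Starting from "ktqvwdrbatitm": after the first operation, "abdikmqrtttvw"; after the second, "baidmkrqttvtw".

baidmkrqttvtw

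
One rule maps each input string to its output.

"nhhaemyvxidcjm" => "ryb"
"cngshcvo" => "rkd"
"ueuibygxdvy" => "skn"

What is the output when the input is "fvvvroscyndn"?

csc

In each case the input is transformed by: shift every letter 11 places backward in the alphabet (wrapping around), then keep only the last 3 characters.
Applying both steps to "fvvvroscyndn": "ukkkgdhrncsc", then "csc".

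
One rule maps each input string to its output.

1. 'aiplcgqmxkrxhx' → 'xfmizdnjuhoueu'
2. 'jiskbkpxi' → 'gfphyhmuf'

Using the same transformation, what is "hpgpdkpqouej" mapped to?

emdmahmnlrbg

Looking at the pairs, the operation is to shift every letter 3 places backward in the alphabet (wrapping around).
Doing the same to "hpgpdkpqouej": "emdmahmnlrbg".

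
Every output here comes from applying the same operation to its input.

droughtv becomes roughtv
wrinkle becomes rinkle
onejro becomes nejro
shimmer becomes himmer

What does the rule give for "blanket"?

lanket

What's happening: delete the first character.
"blanket" → "lanket".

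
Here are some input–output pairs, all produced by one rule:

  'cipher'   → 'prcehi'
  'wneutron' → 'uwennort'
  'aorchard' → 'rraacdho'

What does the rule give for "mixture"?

Looking at the pairs, the operation is to sort the characters into alphabetical order, then move the last 2 characters to the front (rotate right by 2).
On "mixture": the first step gives "eimrtux", and the second then gives "uxeimrt".

uxeimrt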